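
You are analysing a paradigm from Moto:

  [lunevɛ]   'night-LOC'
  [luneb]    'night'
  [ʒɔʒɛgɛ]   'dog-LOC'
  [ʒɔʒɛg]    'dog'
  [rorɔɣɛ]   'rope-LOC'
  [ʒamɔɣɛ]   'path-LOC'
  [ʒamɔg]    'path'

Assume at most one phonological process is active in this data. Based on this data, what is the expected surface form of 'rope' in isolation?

[rorɔg]

'path' shows [ɣ] ~ [g] at the end of the stem ([ʒamɔɣɛ] vs [ʒamɔg]).
But 'dog' keeps [g] in both environments ([ʒɔʒɛgɛ], [ʒɔʒɛg]), so there is no rule changing /g/ to [ɣ] before the LOC suffix.
The underlying segment must be /ɣ/; voiced fricatives become stops word-finally, yielding [g] there.
The one attested form of 'rope', [rorɔɣɛ], shows underlying /rorɔɣ/. Applying the same rule word-finally gives [rorɔg].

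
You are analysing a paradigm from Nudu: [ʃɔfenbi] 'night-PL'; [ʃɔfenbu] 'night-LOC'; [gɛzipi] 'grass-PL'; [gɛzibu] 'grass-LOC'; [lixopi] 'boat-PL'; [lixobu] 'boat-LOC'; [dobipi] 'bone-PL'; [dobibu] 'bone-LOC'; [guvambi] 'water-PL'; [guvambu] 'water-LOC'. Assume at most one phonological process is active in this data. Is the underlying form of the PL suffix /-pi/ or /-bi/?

/-pi/

The PL morpheme has two allomorphs, [-bi] and [-pi].
The LOC suffix, which begins with [b], is invariant after every stem; so [b] is not altered by any rule here.
The PL suffix is therefore /-pi/ underlyingly, with post-nasal voicing: voiceless stops become voiced after a nasal.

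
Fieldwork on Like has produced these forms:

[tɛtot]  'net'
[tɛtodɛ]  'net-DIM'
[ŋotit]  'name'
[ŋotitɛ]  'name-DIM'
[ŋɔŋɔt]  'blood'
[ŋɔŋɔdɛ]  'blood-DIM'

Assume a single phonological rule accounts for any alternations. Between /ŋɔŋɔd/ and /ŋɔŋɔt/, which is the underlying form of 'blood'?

/ŋɔŋɔd/

In [ŋɔŋɔt] and [ŋɔŋɔdɛ] the final segment of 'blood' alternates: [t] ~ [d].
But 'name' keeps [t] in both environments ([ŋotit], [ŋotitɛ]), so there is no rule changing /t/ to [d] before the DIM suffix.
The alternation reflects word-final obstruent devoicing: voiced obstruents become voiceless word-finally. /d/ is underlying.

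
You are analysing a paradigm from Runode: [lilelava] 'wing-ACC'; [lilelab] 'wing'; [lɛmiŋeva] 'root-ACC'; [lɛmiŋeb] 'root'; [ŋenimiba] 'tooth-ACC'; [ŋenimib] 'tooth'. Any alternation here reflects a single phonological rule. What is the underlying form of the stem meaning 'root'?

The root 'root' surfaces as [lɛmiŋeva] and [lɛmiŋeb], with a stem-final [v] ~ [b] alternation.
Compare 'tooth', with invariant [b] in [ŋenimiba] and [ŋenimib]: an analysis with underlying /b/ and a rule producing [v] before the ACC suffix would wrongly predict alternation here too.
So /v/ is underlying, and a rule of word-final hardening — voiced fricatives become stops word-finally — gives [b].

/lɛmiŋev/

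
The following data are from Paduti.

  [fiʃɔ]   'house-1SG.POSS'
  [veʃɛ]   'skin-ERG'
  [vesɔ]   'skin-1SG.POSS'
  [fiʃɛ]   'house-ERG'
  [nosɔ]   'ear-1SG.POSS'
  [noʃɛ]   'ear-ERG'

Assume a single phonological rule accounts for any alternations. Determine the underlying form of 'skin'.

/ves/

The stem for 'skin' ends in [s] in [vesɔ] but [ʃ] in [veʃɛ].
The stem 'house' ([fiʃɔ], [fiʃɛ]) shows [ʃ] unchanged in both environments, so [ʃ] cannot be basic with [s] derived before the 1SG.POSS suffix.
The underlying segment must be /s/; /s/ becomes palato-alveolar [ʃ] before a front vowel, yielding [ʃ] there.
The underlying form of 'skin' is therefore /ves/.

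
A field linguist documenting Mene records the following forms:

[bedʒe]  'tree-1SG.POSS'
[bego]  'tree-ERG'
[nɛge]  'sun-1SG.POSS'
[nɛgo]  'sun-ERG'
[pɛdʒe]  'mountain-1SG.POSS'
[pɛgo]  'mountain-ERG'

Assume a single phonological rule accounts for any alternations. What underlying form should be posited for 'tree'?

'tree' shows [dʒ] ~ [g] at the end of the stem ([bedʒe] vs [bego]).
The stem 'sun' ([nɛge], [nɛgo]) shows [g] unchanged in both environments, so [g] cannot be basic with [dʒ] derived before the 1SG.POSS suffix.
So /dʒ/ is underlying, and a rule of depalatalization — palato-alveolar /dʒ/ becomes [g] when no front vowel follows — gives [g].
Hence 'tree' is /bedʒ/ underlyingly.

/bedʒ/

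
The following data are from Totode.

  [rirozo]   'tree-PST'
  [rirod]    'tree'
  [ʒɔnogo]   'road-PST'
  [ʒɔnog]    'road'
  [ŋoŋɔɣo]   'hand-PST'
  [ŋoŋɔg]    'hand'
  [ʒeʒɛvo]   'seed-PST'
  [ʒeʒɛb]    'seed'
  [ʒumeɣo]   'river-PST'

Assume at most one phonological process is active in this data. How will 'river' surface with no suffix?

'hand' shows [ɣ] ~ [g] at the end of the stem ([ŋoŋɔɣo] vs [ŋoŋɔg]).
But 'road' keeps [g] in both environments ([ʒɔnogo], [ʒɔnog]), so there is no rule changing /g/ to [ɣ] before the PST suffix.
So /ɣ/ is underlying, and a rule of word-final hardening — voiced fricatives become stops word-finally — gives [g].
From [ʒumeɣo] the stem 'river' is /ʒumeɣ/; word-finally this yields [ʒumeg].

[ʒumeg]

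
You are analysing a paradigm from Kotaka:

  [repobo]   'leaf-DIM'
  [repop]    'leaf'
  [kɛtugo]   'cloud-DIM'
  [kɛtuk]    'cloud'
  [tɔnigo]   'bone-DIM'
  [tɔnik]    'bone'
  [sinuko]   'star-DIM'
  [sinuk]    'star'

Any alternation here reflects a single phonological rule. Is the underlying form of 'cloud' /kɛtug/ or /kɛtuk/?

The stem for 'cloud' ends in [g] in [kɛtugo] but [k] in [kɛtuk].
The stem 'star' ([sinuko], [sinuk]) shows [k] unchanged in both environments, so [k] cannot be basic with [g] derived before the DIM suffix.
Therefore /g/ is basic and [k] is derived by word-final obstruent devoicing (voiced obstruents become voiceless word-finally).

/kɛtug/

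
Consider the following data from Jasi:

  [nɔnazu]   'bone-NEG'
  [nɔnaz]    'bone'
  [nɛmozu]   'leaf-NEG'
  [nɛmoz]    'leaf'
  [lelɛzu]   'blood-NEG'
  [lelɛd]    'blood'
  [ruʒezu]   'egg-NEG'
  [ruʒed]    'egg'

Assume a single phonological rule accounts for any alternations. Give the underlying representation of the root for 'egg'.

/ruʒed/

The stem for 'egg' ends in [z] in [ruʒezu] but [d] in [ruʒed].
If /z/ were underlying and a rule turned it into [d] in isolation, 'leaf' would also alternate; but it has [z] in both [nɛmozu] and [nɛmoz].
Therefore /d/ is basic and [z] is derived by intervocalic spirantization (voiced stops become fricatives between vowels).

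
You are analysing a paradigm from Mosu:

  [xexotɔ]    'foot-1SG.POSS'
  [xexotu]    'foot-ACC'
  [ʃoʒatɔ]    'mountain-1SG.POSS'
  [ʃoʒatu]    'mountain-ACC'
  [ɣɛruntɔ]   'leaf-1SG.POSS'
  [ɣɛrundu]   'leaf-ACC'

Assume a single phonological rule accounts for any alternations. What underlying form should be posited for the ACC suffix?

/-du/

The ACC suffix surfaces as [-du] and [-tu], depending on the final segment of the stem.
By contrast the 1SG.POSS suffix keeps its initial [t] throughout — that segment must be underlying.
So the underlying form is /-du/, and voiced stops become voiceless after a vowel.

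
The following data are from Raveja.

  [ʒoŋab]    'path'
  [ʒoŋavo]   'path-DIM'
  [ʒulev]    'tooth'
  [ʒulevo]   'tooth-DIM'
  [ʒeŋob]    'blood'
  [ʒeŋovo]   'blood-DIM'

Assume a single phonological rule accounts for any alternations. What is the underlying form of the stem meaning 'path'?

The stem for 'path' ends in [b] in [ʒoŋab] but [v] in [ʒoŋavo].
Compare 'tooth', with invariant [v] in [ʒulev] and [ʒulevo]: an analysis with underlying /v/ and a rule producing [b] in isolation would wrongly predict alternation here too.
The alternation reflects intervocalic spirantization: voiced stops become fricatives between vowels. /b/ is underlying.

/ʒoŋab/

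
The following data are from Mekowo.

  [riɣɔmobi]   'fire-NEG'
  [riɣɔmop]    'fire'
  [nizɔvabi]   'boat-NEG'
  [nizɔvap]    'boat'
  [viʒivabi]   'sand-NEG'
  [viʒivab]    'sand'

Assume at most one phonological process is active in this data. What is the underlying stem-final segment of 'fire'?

'fire' shows [b] ~ [p] at the end of the stem ([riɣɔmobi] vs [riɣɔmop]).
If /b/ were underlying and a rule turned it into [p] in isolation, 'sand' would also alternate; but it has [b] in both [viʒivabi] and [viʒivab].
Therefore /p/ is basic and [b] is derived by intervocalic voicing (voiceless stops become voiced between vowels).

/p/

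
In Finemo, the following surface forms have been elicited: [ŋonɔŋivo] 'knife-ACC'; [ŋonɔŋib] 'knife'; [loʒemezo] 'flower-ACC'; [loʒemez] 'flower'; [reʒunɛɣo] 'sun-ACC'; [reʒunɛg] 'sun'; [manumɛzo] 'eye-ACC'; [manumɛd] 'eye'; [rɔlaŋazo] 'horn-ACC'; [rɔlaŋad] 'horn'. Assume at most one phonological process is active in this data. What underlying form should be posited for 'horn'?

'horn' shows [z] ~ [d] at the end of the stem ([rɔlaŋazo] vs [rɔlaŋad]).
The stem 'flower' ([loʒemezo], [loʒemez]) shows [z] unchanged in both environments, so [z] cannot be basic with [d] derived in isolation.
The alternation reflects intervocalic spirantization: voiced stops become fricatives between vowels. /d/ is underlying.

/rɔlaŋad/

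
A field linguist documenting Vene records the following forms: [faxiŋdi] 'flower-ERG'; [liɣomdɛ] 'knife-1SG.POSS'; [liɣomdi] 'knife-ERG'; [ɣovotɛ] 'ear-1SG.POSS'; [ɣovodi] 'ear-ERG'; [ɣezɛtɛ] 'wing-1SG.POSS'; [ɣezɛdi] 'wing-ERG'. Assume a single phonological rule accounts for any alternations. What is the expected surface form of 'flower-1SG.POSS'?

[faxiŋdɛ]

The 1SG.POSS suffix surfaces as [-dɛ] and [-tɛ], depending on the final segment of the stem.
The ERG suffix, which begins with [d], is invariant after every stem; so [d] is not altered by any rule here.
The 1SG.POSS suffix is therefore /-tɛ/ underlyingly, with post-nasal voicing: voiceless stops become voiced after a nasal.
After 'flower', which ends in a nasal, the suffix surfaces as [-dɛ], giving [faxiŋdɛ].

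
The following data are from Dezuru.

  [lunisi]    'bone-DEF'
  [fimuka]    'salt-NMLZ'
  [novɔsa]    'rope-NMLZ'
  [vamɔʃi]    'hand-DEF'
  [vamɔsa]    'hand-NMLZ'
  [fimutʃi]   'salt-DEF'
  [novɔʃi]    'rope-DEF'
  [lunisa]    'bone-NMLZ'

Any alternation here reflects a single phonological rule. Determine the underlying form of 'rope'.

The stem for 'rope' ends in [s] in [novɔsa] but [ʃ] in [novɔʃi].
Compare 'bone', with invariant [s] in [lunisa] and [lunisi]: an analysis with underlying /s/ and a rule producing [ʃ] before the DEF suffix would wrongly predict alternation here too.
The alternation reflects depalatalization: palato-alveolar /tʃ/ and /ʃ/ become [k] and [s] when no front vowel follows. /ʃ/ is underlying.
So 'rope' = /novɔʃ/.

/novɔʃ/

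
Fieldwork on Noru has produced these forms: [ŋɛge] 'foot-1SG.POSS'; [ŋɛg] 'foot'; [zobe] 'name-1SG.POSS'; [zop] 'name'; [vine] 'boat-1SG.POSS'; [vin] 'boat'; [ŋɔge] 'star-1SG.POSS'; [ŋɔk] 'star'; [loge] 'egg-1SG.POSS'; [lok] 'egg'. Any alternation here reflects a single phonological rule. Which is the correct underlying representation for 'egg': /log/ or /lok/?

/lok/

In [loge] and [lok] the final segment of 'egg' alternates: [g] ~ [k].
If /g/ were underlying and a rule turned it into [k] in isolation, 'foot' would also alternate; but it has [g] in both [ŋɛge] and [ŋɛg].
Therefore /k/ is basic and [g] is derived by intervocalic voicing (voiceless stops become voiced between vowels).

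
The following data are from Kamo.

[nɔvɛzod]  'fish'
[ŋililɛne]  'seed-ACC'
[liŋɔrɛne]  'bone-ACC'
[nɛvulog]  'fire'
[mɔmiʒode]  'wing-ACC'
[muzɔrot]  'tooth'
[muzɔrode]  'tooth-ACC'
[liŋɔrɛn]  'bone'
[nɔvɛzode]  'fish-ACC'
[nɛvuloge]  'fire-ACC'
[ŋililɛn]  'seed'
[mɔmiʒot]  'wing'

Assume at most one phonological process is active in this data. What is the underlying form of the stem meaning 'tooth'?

/muzɔrot/

The stem for 'tooth' ends in [t] in [muzɔrot] but [d] in [muzɔrode].
But 'fish' keeps [d] in both environments ([nɔvɛzod], [nɔvɛzode]), so there is no rule changing /d/ to [t] in isolation.
The alternation reflects intervocalic voicing: voiceless stops become voiced between vowels. /t/ is underlying.
Hence 'tooth' is /muzɔrot/ underlyingly.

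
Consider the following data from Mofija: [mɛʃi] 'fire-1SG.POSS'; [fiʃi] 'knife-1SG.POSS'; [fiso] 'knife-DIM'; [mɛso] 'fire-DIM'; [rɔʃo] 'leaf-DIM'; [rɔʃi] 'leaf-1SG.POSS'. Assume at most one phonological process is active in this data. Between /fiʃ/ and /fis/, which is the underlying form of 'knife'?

/fis/

The root 'knife' surfaces as [fiʃi] and [fiso], with a stem-final [ʃ] ~ [s] alternation.
But 'leaf' keeps [ʃ] in both environments ([rɔʃi], [rɔʃo]), so there is no rule changing /ʃ/ to [s] before the DIM suffix.
The alternation reflects palatalization before a front vowel: /s/ becomes palato-alveolar [ʃ] before a front vowel. /s/ is underlying.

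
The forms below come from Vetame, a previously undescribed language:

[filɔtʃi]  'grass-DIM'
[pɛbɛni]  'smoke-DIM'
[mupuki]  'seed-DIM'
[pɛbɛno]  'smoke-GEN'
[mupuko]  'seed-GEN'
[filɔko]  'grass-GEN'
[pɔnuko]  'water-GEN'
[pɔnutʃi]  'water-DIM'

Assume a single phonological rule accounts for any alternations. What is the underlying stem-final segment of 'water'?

The stem for 'water' ends in [k] in [pɔnuko] but [tʃ] in [pɔnutʃi].
But 'seed' keeps [k] in both environments ([mupuko], [mupuki]), so there is no rule changing /k/ to [tʃ] before the DIM suffix.
Therefore /tʃ/ is basic and [k] is derived by depalatalization (palato-alveolar /tʃ/ becomes [k] when no front vowel follows).

/tʃ/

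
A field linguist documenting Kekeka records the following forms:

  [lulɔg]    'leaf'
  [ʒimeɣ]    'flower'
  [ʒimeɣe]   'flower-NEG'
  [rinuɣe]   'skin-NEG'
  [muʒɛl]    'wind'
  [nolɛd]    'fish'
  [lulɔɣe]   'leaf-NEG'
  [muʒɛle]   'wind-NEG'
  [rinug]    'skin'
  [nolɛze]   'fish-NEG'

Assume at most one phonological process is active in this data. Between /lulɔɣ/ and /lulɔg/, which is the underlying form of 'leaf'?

/lulɔg/

The stem for 'leaf' ends in [g] in [lulɔg] but [ɣ] in [lulɔɣe].
The stem 'flower' ([ʒimeɣ], [ʒimeɣe]) shows [ɣ] unchanged in both environments, so [ɣ] cannot be basic with [g] derived in isolation.
So /g/ is underlying, and a rule of intervocalic spirantization — voiced stops become fricatives between vowels — gives [ɣ].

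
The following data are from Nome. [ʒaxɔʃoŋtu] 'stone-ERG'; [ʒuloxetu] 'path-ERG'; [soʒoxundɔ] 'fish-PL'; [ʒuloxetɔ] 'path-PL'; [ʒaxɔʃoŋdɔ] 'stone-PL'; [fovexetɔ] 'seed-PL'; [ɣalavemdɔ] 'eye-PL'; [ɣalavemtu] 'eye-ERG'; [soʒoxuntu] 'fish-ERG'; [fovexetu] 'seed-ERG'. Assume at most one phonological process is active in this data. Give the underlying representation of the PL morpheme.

/-dɔ/

The PL morpheme has two allomorphs, [-dɔ] and [-tɔ].
The ERG suffix, which begins with [t], is invariant after every stem; so [t] is not altered by any rule here.
The PL suffix is therefore /-dɔ/ underlyingly, with post-vocalic devoicing: voiced stops become voiceless after a vowel.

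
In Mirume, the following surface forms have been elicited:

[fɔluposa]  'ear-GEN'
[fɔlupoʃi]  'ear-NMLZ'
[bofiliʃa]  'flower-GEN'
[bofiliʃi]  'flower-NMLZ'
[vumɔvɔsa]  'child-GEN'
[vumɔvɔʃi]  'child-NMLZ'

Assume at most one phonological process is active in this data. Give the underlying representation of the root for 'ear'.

/fɔlupos/

The stem for 'ear' ends in [s] in [fɔluposa] but [ʃ] in [fɔlupoʃi].
Compare 'flower', with invariant [ʃ] in [bofiliʃa] and [bofiliʃi]: an analysis with underlying /ʃ/ and a rule producing [s] before the GEN suffix would wrongly predict alternation here too.
The alternation reflects palatalization before a front vowel: /s/ becomes palato-alveolar [ʃ] before a front vowel. /s/ is underlying.
The underlying form of 'ear' is therefore /fɔlupos/.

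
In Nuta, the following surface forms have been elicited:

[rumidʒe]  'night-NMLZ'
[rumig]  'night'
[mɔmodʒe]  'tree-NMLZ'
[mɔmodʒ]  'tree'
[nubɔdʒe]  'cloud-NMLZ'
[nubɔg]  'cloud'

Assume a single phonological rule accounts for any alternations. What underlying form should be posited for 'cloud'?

/nubɔg/

The stem for 'cloud' ends in [dʒ] in [nubɔdʒe] but [g] in [nubɔg].
The stem 'tree' ([mɔmodʒe], [mɔmodʒ]) shows [dʒ] unchanged in both environments, so [dʒ] cannot be basic with [g] derived in isolation.
So /g/ is underlying, and a rule of palatalization before a front vowel — /g/ becomes palato-alveolar [dʒ] before a front vowel — gives [dʒ].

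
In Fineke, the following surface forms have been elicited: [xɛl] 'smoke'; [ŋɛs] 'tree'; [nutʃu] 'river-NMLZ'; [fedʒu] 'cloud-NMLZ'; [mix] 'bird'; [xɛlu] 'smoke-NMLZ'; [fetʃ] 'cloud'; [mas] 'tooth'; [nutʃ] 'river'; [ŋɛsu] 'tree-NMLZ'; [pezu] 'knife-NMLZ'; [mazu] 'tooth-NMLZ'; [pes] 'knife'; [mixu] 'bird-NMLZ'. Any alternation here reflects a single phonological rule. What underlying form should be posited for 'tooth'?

/maz/

The root 'tooth' surfaces as [mazu] and [mas], with a stem-final [z] ~ [s] alternation.
If /s/ were underlying and a rule turned it into [z] before the NMLZ suffix, 'tree' would also alternate; but it has [s] in both [ŋɛsu] and [ŋɛs].
So /z/ is underlying, and a rule of word-final obstruent devoicing — voiced obstruents become voiceless word-finally — gives [s].
Hence 'tooth' is /maz/ underlyingly.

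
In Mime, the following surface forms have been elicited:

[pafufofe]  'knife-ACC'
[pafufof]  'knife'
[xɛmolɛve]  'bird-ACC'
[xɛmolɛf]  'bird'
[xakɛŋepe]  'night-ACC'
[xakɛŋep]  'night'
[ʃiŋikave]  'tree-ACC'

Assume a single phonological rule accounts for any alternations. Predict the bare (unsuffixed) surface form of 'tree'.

The stem for 'bird' ends in [v] in [xɛmolɛve] but [f] in [xɛmolɛf].
The stem 'knife' ([pafufofe], [pafufof]) shows [f] unchanged in both environments, so [f] cannot be basic with [v] derived before the ACC suffix.
So /v/ is underlying, and a rule of word-final obstruent devoicing — voiced obstruents become voiceless word-finally — gives [f].
The one attested form of 'tree', [ʃiŋikave], shows underlying /ʃiŋikav/. Applying the same rule word-finally gives [ʃiŋikaf].

[ʃiŋikaf]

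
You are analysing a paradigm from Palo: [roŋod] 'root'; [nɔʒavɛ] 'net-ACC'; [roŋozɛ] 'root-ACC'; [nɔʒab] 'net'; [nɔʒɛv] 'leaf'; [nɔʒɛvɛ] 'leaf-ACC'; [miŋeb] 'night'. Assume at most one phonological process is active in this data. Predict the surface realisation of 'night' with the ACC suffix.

The root 'net' surfaces as [nɔʒavɛ] and [nɔʒab], with a stem-final [v] ~ [b] alternation.
Compare 'leaf', with invariant [v] in [nɔʒɛvɛ] and [nɔʒɛv]: an analysis with underlying /v/ and a rule producing [b] in isolation would wrongly predict alternation here too.
The alternation reflects intervocalic spirantization: voiced stops become fricatives between vowels. /b/ is underlying.
The one attested form of 'night', [miŋeb], shows underlying /miŋeb/. Applying the same rule between vowels gives [miŋevɛ].

[miŋevɛ]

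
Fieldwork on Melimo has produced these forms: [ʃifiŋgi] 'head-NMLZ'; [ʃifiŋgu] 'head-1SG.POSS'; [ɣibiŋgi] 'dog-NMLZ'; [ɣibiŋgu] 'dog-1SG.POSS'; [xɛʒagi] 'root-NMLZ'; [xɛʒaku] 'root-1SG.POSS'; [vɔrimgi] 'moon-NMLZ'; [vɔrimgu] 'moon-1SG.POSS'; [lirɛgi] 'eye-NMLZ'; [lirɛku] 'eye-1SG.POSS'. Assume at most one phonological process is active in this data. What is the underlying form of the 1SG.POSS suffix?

The 1SG.POSS morpheme has two allomorphs, [-gu] and [-ku].
The NMLZ suffix, which begins with [g], is invariant after every stem; so [g] is not altered by any rule here.
The 1SG.POSS suffix is therefore /-ku/ underlyingly, with post-nasal voicing: voiceless stops become voiced after a nasal.

/-ku/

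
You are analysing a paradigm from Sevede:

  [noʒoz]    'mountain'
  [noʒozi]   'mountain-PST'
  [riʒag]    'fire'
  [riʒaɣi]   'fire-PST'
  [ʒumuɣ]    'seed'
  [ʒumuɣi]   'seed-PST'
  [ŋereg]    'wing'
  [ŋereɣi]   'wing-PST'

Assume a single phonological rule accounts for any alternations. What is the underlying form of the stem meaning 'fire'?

'fire' shows [g] ~ [ɣ] at the end of the stem ([riʒag] vs [riʒaɣi]).
The stem 'seed' ([ʒumuɣ], [ʒumuɣi]) shows [ɣ] unchanged in both environments, so [ɣ] cannot be basic with [g] derived in isolation.
The alternation reflects intervocalic spirantization: voiced stops become fricatives between vowels. /g/ is underlying.

/riʒag/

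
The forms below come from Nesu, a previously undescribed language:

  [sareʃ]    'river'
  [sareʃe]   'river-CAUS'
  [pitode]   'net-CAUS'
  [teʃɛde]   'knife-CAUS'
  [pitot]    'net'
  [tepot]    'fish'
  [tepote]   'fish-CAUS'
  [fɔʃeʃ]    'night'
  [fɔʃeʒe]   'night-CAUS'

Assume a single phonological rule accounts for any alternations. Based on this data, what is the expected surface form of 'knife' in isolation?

The stem for 'net' ends in [t] in [pitot] but [d] in [pitode].
Compare 'fish', with invariant [t] in [tepot] and [tepote]: an analysis with underlying /t/ and a rule producing [d] before the CAUS suffix would wrongly predict alternation here too.
Therefore /d/ is basic and [t] is derived by word-final obstruent devoicing (voiced obstruents become voiceless word-finally).
The one attested form of 'knife', [teʃɛde], shows underlying /teʃɛd/. Applying the same rule word-finally gives [teʃɛt].

[teʃɛt]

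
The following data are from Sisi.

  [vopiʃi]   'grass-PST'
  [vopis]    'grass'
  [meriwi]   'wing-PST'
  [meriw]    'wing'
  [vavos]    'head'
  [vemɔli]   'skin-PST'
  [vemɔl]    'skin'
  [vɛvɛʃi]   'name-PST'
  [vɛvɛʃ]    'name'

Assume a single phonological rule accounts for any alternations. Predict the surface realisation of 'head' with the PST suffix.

In [vopiʃi] and [vopis] the final segment of 'grass' alternates: [ʃ] ~ [s].
If /ʃ/ were underlying and a rule turned it into [s] in isolation, 'name' would also alternate; but it has [ʃ] in both [vɛvɛʃi] and [vɛvɛʃ].
Therefore /s/ is basic and [ʃ] is derived by palatalization before a front vowel (/s/ becomes palato-alveolar [ʃ] before a front vowel).
From [vavos] the stem 'head' is /vavos/; before a front vowel this yields [vavoʃi].

[vavoʃi]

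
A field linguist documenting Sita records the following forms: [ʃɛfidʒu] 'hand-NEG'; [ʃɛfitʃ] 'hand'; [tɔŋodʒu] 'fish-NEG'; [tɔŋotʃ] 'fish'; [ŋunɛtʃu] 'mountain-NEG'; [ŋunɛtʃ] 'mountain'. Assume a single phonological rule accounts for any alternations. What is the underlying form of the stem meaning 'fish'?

In [tɔŋodʒu] and [tɔŋotʃ] the final segment of 'fish' alternates: [dʒ] ~ [tʃ].
But 'mountain' keeps [tʃ] in both environments ([ŋunɛtʃu], [ŋunɛtʃ]), so there is no rule changing /tʃ/ to [dʒ] before the NEG suffix.
So /dʒ/ is underlying, and a rule of word-final obstruent devoicing — voiced obstruents become voiceless word-finally — gives [tʃ].
So 'fish' = /tɔŋodʒ/.

/tɔŋodʒ/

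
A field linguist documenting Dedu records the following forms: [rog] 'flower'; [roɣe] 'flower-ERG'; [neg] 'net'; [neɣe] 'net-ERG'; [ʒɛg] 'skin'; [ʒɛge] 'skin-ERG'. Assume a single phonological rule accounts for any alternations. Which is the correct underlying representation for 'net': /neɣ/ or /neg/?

The stem for 'net' ends in [g] in [neg] but [ɣ] in [neɣe].
If /g/ were underlying and a rule turned it into [ɣ] before the ERG suffix, 'skin' would also alternate; but it has [g] in both [ʒɛg] and [ʒɛge].
The underlying segment must be /ɣ/; voiced fricatives become stops word-finally, yielding [g] there.

/neɣ/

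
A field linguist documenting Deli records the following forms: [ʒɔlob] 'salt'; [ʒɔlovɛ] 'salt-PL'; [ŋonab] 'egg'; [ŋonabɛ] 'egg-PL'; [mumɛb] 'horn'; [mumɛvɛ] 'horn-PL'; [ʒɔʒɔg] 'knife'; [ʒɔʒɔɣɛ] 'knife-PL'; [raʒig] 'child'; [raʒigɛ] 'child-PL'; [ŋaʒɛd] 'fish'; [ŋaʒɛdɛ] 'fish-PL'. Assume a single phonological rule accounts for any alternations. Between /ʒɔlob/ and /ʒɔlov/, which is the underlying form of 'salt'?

The stem for 'salt' ends in [b] in [ʒɔlob] but [v] in [ʒɔlovɛ].
If /b/ were underlying and a rule turned it into [v] before the PL suffix, 'egg' would also alternate; but it has [b] in both [ŋonab] and [ŋonabɛ].
Therefore /v/ is basic and [b] is derived by word-final hardening (voiced fricatives become stops word-finally).

/ʒɔlov/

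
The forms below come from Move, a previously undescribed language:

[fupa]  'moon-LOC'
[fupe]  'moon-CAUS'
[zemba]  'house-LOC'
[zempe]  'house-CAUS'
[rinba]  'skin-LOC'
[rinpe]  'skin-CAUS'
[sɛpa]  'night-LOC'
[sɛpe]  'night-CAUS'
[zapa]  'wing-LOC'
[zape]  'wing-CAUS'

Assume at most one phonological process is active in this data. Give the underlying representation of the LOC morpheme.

/-ba/

The LOC suffix surfaces as [-ba] and [-pa], depending on the final segment of the stem.
By contrast the CAUS suffix keeps its initial [p] throughout — that segment must be underlying.
The LOC suffix is therefore /-ba/ underlyingly, with post-vocalic devoicing: voiced stops become voiceless after a vowel.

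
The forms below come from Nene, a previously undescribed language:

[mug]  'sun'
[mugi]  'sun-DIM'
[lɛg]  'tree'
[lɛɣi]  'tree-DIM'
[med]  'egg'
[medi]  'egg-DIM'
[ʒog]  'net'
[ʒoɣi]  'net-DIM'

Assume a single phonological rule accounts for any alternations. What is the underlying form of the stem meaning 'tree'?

/lɛɣ/

The root 'tree' surfaces as [lɛg] and [lɛɣi], with a stem-final [g] ~ [ɣ] alternation.
If /g/ were underlying and a rule turned it into [ɣ] before the DIM suffix, 'sun' would also alternate; but it has [g] in both [mug] and [mugi].
Therefore /ɣ/ is basic and [g] is derived by word-final hardening (voiced fricatives become stops word-finally).
So 'tree' = /lɛɣ/.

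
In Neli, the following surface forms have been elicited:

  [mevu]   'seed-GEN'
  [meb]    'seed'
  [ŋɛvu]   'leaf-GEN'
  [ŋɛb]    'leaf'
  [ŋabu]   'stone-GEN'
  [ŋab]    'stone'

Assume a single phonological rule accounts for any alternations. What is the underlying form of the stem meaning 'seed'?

The stem for 'seed' ends in [v] in [mevu] but [b] in [meb].
If /b/ were underlying and a rule turned it into [v] before the GEN suffix, 'stone' would also alternate; but it has [b] in both [ŋabu] and [ŋab].
The underlying segment must be /v/; voiced fricatives become stops word-finally, yielding [b] there.

/mev/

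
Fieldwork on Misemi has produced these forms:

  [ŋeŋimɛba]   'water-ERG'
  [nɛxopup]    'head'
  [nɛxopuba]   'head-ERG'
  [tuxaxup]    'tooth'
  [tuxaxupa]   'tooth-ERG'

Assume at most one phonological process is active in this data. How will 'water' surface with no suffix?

[ŋeŋimɛp]

'head' shows [p] ~ [b] at the end of the stem ([nɛxopup] vs [nɛxopuba]).
But 'tooth' keeps [p] in both environments ([tuxaxup], [tuxaxupa]), so there is no rule changing /p/ to [b] before the ERG suffix.
Therefore /b/ is basic and [p] is derived by word-final obstruent devoicing (voiced obstruents become voiceless word-finally).
From [ŋeŋimɛba] the stem 'water' is /ŋeŋimɛb/; word-finally this yields [ŋeŋimɛp].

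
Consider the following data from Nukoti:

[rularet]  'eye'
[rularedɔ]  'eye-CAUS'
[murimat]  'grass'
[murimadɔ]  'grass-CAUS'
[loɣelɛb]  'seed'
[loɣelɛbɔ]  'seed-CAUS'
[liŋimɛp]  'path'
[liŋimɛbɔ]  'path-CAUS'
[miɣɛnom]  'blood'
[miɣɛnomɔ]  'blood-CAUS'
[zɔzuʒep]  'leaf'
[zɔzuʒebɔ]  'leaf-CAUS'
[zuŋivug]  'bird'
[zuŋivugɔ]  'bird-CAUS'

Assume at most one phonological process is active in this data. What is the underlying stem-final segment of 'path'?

/p/

The root 'path' surfaces as [liŋimɛp] and [liŋimɛbɔ], with a stem-final [p] ~ [b] alternation.
If /b/ were underlying and a rule turned it into [p] in isolation, 'seed' would also alternate; but it has [b] in both [loɣelɛb] and [loɣelɛbɔ].
The alternation reflects intervocalic voicing: voiceless stops become voiced between vowels. /p/ is underlying.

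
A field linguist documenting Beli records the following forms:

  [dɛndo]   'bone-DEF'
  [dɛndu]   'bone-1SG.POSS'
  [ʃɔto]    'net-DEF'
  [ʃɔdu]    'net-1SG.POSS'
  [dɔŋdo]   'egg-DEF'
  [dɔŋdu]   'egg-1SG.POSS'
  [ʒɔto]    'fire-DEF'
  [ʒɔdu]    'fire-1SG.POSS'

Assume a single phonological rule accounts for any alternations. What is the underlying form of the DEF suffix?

/-to/

The DEF suffix surfaces as [-do] and [-to], depending on the final segment of the stem.
By contrast the 1SG.POSS suffix keeps its initial [d] throughout — that segment must be underlying.
So the underlying form is /-to/, and voiceless stops become voiced after a nasal.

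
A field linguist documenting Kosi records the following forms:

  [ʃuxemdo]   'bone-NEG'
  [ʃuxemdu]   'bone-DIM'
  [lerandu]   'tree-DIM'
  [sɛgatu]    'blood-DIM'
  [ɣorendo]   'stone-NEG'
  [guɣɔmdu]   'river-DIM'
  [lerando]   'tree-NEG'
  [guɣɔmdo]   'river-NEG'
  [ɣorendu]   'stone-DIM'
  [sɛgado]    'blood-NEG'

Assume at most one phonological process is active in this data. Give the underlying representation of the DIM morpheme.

/-tu/

The DIM suffix surfaces as [-du] and [-tu], depending on the final segment of the stem.
By contrast the NEG suffix keeps its initial [d] throughout — that segment must be underlying.
The DIM suffix is therefore /-tu/ underlyingly, with post-nasal voicing: voiceless stops become voiced after a nasal.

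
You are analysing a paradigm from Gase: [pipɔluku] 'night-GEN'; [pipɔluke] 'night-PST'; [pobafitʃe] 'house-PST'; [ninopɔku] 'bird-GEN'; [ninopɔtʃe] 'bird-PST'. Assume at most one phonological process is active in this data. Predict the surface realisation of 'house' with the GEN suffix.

[pobafiku]

The stem for 'bird' ends in [k] in [ninopɔku] but [tʃ] in [ninopɔtʃe].
If /k/ were underlying and a rule turned it into [tʃ] before the PST suffix, 'night' would also alternate; but it has [k] in both [pipɔluku] and [pipɔluke].
So /tʃ/ is underlying, and a rule of depalatalization — palato-alveolar /tʃ/ becomes [k] when no front vowel follows — gives [k].
From [pobafitʃe] the stem 'house' is /pobafitʃ/; when no front vowel follows this yields [pobafiku].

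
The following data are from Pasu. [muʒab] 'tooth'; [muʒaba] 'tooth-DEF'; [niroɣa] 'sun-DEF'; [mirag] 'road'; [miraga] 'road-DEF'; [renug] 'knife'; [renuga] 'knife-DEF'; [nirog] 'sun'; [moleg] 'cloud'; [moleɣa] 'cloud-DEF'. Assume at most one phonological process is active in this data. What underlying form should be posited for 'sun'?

/niroɣ/

'sun' shows [ɣ] ~ [g] at the end of the stem ([niroɣa] vs [nirog]).
But 'knife' keeps [g] in both environments ([renuga], [renug]), so there is no rule changing /g/ to [ɣ] before the DEF suffix.
The alternation reflects word-final hardening: voiced fricatives become stops word-finally. /ɣ/ is underlying.
The underlying form of 'sun' is therefore /niroɣ/.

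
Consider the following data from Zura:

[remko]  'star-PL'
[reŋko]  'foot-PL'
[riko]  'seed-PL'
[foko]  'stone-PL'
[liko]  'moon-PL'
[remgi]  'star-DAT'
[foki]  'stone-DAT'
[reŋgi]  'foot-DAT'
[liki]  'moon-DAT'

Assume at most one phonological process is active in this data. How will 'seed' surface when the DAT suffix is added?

The DAT morpheme has two allomorphs, [-gi] and [-ki].
By contrast the PL suffix keeps its initial [k] throughout — that segment must be underlying.
The DAT suffix is therefore /-gi/ underlyingly, with post-vocalic devoicing: voiced stops become voiceless after a vowel.
After 'seed', which ends in a vowel, the suffix surfaces as [-ki], giving [riki].

[riki]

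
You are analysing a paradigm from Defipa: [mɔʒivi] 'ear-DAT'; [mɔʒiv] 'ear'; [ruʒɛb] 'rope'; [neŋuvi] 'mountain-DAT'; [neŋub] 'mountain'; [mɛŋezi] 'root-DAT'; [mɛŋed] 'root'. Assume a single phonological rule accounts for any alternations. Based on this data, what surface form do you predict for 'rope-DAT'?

The stem for 'mountain' ends in [v] in [neŋuvi] but [b] in [neŋub].
The stem 'ear' ([mɔʒivi], [mɔʒiv]) shows [v] unchanged in both environments, so [v] cannot be basic with [b] derived in isolation.
So /b/ is underlying, and a rule of intervocalic spirantization — voiced stops become fricatives between vowels — gives [v].
The one attested form of 'rope', [ruʒɛb], shows underlying /ruʒɛb/. Applying the same rule between vowels gives [ruʒɛvi].

[ruʒɛvi]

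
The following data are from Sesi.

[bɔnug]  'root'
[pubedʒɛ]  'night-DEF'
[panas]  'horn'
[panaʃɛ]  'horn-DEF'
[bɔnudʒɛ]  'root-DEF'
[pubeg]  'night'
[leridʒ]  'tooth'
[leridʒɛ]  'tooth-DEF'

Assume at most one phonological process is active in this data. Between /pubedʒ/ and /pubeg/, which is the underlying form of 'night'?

/pubeg/

The root 'night' surfaces as [pubeg] and [pubedʒɛ], with a stem-final [g] ~ [dʒ] alternation.
Compare 'tooth', with invariant [dʒ] in [leridʒ] and [leridʒɛ]: an analysis with underlying /dʒ/ and a rule producing [g] in isolation would wrongly predict alternation here too.
Therefore /g/ is basic and [dʒ] is derived by palatalization before a front vowel (/g/ and /s/ become palato-alveolar [dʒ] and [ʃ] before a front vowel).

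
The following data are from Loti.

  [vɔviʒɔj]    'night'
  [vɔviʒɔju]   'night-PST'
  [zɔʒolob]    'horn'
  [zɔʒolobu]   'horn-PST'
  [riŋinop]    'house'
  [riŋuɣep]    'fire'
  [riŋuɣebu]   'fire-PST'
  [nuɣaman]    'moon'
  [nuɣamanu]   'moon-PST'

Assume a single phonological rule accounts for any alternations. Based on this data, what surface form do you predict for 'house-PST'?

The stem for 'fire' ends in [p] in [riŋuɣep] but [b] in [riŋuɣebu].
If /b/ were underlying and a rule turned it into [p] in isolation, 'horn' would also alternate; but it has [b] in both [zɔʒolob] and [zɔʒolobu].
The alternation reflects intervocalic voicing: voiceless stops become voiced between vowels. /p/ is underlying.
From [riŋinop] the stem 'house' is /riŋinop/; between vowels this yields [riŋinobu].

[riŋinobu]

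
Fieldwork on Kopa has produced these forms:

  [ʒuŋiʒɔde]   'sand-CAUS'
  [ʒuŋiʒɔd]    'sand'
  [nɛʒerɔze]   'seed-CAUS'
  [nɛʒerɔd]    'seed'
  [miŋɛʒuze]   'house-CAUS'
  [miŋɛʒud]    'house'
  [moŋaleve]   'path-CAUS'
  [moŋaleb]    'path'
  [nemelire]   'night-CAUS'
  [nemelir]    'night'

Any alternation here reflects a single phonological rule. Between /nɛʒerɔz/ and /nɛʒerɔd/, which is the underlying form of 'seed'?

/nɛʒerɔz/

The stem for 'seed' ends in [z] in [nɛʒerɔze] but [d] in [nɛʒerɔd].
But 'sand' keeps [d] in both environments ([ʒuŋiʒɔde], [ʒuŋiʒɔd]), so there is no rule changing /d/ to [z] before the CAUS suffix.
The underlying segment must be /z/; voiced fricatives become stops word-finally, yielding [d] there.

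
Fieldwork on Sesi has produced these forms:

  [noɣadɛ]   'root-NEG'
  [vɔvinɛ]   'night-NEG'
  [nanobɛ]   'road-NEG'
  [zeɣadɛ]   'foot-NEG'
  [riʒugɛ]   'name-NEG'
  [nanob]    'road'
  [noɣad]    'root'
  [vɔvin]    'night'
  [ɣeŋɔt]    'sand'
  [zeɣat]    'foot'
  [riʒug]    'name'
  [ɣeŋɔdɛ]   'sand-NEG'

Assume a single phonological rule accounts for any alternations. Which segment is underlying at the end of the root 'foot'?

/t/

The stem for 'foot' ends in [t] in [zeɣat] but [d] in [zeɣadɛ].
If /d/ were underlying and a rule turned it into [t] in isolation, 'root' would also alternate; but it has [d] in both [noɣad] and [noɣadɛ].
Therefore /t/ is basic and [d] is derived by intervocalic voicing (voiceless stops become voiced between vowels).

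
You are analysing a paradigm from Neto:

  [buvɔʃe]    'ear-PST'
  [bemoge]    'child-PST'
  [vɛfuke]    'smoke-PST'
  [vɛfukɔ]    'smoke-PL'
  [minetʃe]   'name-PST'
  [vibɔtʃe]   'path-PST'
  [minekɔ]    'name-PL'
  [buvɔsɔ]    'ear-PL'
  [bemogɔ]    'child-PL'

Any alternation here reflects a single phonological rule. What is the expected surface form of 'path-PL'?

'name' shows [k] ~ [tʃ] at the end of the stem ([minekɔ] vs [minetʃe]).
But 'smoke' keeps [k] in both environments ([vɛfukɔ], [vɛfuke]), so there is no rule changing /k/ to [tʃ] before the PST suffix.
The alternation reflects depalatalization: palato-alveolar /tʃ/ and /ʃ/ become [k] and [s] when no front vowel follows. /tʃ/ is underlying.
From [vibɔtʃe] the stem 'path' is /vibɔtʃ/; when no front vowel follows this yields [vibɔkɔ].

[vibɔkɔ]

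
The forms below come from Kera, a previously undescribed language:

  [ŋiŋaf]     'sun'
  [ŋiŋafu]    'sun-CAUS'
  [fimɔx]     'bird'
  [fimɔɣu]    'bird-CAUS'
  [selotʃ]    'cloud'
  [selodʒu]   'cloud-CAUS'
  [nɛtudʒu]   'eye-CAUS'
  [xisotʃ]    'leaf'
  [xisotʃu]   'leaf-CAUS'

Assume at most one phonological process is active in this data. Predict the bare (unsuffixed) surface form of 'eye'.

The stem for 'cloud' ends in [tʃ] in [selotʃ] but [dʒ] in [selodʒu].
The stem 'leaf' ([xisotʃ], [xisotʃu]) shows [tʃ] unchanged in both environments, so [tʃ] cannot be basic with [dʒ] derived before the CAUS suffix.
The underlying segment must be /dʒ/; voiced obstruents become voiceless word-finally, yielding [tʃ] there.
The one attested form of 'eye', [nɛtudʒu], shows underlying /nɛtudʒ/. Applying the same rule word-finally gives [nɛtutʃ].

[nɛtutʃ]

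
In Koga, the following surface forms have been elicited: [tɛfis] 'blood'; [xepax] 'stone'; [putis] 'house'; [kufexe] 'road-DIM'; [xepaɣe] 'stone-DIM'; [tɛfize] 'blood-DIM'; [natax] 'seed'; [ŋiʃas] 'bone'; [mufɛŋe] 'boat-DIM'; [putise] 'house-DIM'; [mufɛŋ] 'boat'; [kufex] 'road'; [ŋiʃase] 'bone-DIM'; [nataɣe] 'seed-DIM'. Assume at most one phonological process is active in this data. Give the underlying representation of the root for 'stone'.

/xepaɣ/

In [xepaɣe] and [xepax] the final segment of 'stone' alternates: [ɣ] ~ [x].
If /x/ were underlying and a rule turned it into [ɣ] before the DIM suffix, 'road' would also alternate; but it has [x] in both [kufexe] and [kufex].
The alternation reflects word-final obstruent devoicing: voiced obstruents become voiceless word-finally. /ɣ/ is underlying.
The underlying form of 'stone' is therefore /xepaɣ/.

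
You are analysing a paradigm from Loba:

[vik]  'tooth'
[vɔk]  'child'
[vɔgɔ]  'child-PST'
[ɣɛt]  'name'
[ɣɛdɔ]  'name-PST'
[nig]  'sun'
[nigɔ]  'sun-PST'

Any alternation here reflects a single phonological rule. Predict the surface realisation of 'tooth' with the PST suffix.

The root 'child' surfaces as [vɔk] and [vɔgɔ], with a stem-final [k] ~ [g] alternation.
Compare 'sun', with invariant [g] in [nig] and [nigɔ]: an analysis with underlying /g/ and a rule producing [k] in isolation would wrongly predict alternation here too.
So /k/ is underlying, and a rule of intervocalic voicing — voiceless stops become voiced between vowels — gives [g].
From [vik] the stem 'tooth' is /vik/; between vowels this yields [vigɔ].

[vigɔ]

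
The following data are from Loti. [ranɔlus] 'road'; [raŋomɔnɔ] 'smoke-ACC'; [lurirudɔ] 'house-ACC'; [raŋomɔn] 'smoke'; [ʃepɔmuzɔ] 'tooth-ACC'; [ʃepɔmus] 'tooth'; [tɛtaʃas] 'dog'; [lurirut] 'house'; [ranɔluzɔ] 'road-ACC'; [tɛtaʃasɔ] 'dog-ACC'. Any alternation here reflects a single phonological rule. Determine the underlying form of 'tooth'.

/ʃepɔmuz/

The stem for 'tooth' ends in [s] in [ʃepɔmus] but [z] in [ʃepɔmuzɔ].
But 'dog' keeps [s] in both environments ([tɛtaʃas], [tɛtaʃasɔ]), so there is no rule changing /s/ to [z] before the ACC suffix.
The underlying segment must be /z/; voiced obstruents become voiceless word-finally, yielding [s] there.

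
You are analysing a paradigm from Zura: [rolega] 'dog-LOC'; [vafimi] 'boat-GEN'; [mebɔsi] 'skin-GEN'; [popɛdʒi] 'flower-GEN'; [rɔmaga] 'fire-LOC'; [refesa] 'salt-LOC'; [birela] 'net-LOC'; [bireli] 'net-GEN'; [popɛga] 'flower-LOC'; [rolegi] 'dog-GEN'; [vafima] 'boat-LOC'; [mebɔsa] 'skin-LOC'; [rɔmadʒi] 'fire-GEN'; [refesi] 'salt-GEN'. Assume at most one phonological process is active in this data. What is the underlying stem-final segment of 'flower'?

In [popɛga] and [popɛdʒi] the final segment of 'flower' alternates: [g] ~ [dʒ].
Compare 'dog', with invariant [g] in [rolega] and [rolegi]: an analysis with underlying /g/ and a rule producing [dʒ] before the GEN suffix would wrongly predict alternation here too.
The alternation reflects depalatalization: palato-alveolar /dʒ/ becomes [g] when no front vowel follows. /dʒ/ is underlying.

/dʒ/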